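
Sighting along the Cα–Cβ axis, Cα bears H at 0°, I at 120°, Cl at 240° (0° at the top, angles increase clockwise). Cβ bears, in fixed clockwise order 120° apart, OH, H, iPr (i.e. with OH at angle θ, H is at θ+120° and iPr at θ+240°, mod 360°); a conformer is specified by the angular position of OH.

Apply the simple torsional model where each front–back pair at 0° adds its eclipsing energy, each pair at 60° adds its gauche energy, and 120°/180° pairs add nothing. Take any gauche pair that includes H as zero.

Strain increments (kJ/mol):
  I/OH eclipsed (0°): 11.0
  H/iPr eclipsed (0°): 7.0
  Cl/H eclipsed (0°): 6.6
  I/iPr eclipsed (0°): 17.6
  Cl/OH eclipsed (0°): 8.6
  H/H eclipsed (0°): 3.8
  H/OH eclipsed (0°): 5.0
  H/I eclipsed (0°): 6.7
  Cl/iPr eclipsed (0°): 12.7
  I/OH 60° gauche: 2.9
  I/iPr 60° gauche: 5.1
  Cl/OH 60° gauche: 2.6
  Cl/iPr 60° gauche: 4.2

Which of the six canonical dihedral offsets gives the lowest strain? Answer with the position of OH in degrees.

60°

OH at 0° (eclipsed): H–OH eclipsed, I–H eclipsed, Cl–iPr eclipsed; 5.0 + 6.7 + 12.7 = 24.4 kJ/mol.
OH at 60° (staggered): I–OH gauche, Cl–iPr gauche; 2.9 + 4.2 = 7.1 kJ/mol.
OH at 120° (eclipsed): H–iPr eclipsed, I–OH eclipsed, Cl–H eclipsed; 7.0 + 11.0 + 6.6 = 24.6 kJ/mol.
OH at 180° (staggered): I–OH gauche, I–iPr gauche, Cl–OH gauche; 2.9 + 5.1 + 2.6 = 10.6 kJ/mol.
OH at 240° (eclipsed): H–H eclipsed, I–iPr eclipsed, Cl–OH eclipsed; 3.8 + 17.6 + 8.6 = 30.0 kJ/mol.
OH at 300° (staggered): I–iPr gauche, Cl–OH gauche, Cl–iPr gauche; 5.1 + 2.6 + 4.2 = 11.9 kJ/mol.
The minimum (7.1 kJ/mol) occurs with OH at 60°.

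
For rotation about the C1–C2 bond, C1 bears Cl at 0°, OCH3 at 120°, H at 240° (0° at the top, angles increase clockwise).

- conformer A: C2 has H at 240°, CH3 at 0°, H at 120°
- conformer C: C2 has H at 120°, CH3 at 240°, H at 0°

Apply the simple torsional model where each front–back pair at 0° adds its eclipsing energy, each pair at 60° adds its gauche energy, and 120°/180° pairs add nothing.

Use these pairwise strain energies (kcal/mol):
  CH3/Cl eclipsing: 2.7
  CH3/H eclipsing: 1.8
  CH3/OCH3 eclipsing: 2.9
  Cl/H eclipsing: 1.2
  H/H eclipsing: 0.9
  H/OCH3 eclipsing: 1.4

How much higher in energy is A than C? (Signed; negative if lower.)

A is eclipsed. Cl at 0° is eclipsed with CH3 at 0° (2.7); OCH3 at 120° is eclipsed with H at 120° (1.4); H at 240° is eclipsed with H at 240° (0.9). Total 5.0 kcal/mol.
C is eclipsed. Cl at 0° is eclipsed with H at 0° (1.2); OCH3 at 120° is eclipsed with H at 120° (1.4); H at 240° is eclipsed with CH3 at 240° (1.8). Total 4.4 kcal/mol.
E(A) − E(C) = 5.0 − 4.4 = +0.6 kcal/mol.

+0.6 kcal/mol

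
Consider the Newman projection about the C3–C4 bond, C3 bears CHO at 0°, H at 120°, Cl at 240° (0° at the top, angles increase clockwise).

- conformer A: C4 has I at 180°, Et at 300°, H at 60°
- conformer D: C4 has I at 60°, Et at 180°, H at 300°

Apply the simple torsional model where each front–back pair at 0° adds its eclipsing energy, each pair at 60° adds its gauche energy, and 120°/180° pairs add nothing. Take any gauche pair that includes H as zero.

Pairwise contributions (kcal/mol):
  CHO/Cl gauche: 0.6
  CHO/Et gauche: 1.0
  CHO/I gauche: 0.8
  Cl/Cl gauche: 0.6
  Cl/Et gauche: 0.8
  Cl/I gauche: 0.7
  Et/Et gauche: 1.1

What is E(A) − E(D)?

A (staggered): CHO(0°)/Et(300°) gauche 1.0; Cl(240°)/I(180°) gauche 0.7; Cl(240°)/Et(300°) gauche 0.8 → 2.5 kcal/mol.
D (staggered): CHO(0°)/I(60°) gauche 0.8; Cl(240°)/Et(180°) gauche 0.8 → 1.6 kcal/mol.
E(A) − E(D) = 2.5 − 1.6 = +0.9 kcal/mol.

+0.9 kcal/mol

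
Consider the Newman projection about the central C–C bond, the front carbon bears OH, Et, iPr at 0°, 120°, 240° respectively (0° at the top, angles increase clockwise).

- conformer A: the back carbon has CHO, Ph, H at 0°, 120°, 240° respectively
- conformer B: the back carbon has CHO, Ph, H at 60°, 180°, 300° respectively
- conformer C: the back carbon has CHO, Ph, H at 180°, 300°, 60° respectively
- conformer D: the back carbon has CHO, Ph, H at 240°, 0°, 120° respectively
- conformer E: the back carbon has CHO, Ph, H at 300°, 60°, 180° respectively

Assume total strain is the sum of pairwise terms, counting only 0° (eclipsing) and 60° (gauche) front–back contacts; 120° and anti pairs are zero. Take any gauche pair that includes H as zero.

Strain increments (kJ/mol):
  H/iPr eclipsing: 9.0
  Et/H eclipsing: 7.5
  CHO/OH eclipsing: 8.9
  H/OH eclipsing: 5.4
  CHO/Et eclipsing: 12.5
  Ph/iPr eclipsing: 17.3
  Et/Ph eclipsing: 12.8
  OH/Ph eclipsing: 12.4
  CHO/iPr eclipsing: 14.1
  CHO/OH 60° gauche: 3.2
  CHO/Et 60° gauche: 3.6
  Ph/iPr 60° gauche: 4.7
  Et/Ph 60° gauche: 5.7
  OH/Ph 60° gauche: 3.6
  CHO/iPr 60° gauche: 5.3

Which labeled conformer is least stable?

D

A is eclipsed. OH at 0° is eclipsed with CHO at 0° (8.9); Et at 120° is eclipsed with Ph at 120° (12.8); iPr at 240° is eclipsed with H at 240° (9.0). Total 30.7 kJ/mol.
B is staggered. OH at 0° is gauche with CHO at 60° (3.2); Et at 120° is gauche with CHO at 60° (3.6); Et at 120° is gauche with Ph at 180° (5.7); iPr at 240° is gauche with Ph at 180° (4.7). Total 17.2 kJ/mol.
C is staggered. OH at 0° is gauche with Ph at 300° (3.6); Et at 120° is gauche with CHO at 180° (3.6); iPr at 240° is gauche with CHO at 180° (5.3); iPr at 240° is gauche with Ph at 300° (4.7). Total 17.2 kJ/mol.
D is eclipsed. OH at 0° is eclipsed with Ph at 0° (12.4); Et at 120° is eclipsed with H at 120° (7.5); iPr at 240° is eclipsed with CHO at 240° (14.1). Total 34.0 kJ/mol.
E is staggered. OH at 0° is gauche with CHO at 300° (3.2); OH at 0° is gauche with Ph at 60° (3.6); Et at 120° is gauche with Ph at 60° (5.7); iPr at 240° is gauche with CHO at 300° (5.3). Total 17.8 kJ/mol.
D has the highest total (34.0 kJ/mol).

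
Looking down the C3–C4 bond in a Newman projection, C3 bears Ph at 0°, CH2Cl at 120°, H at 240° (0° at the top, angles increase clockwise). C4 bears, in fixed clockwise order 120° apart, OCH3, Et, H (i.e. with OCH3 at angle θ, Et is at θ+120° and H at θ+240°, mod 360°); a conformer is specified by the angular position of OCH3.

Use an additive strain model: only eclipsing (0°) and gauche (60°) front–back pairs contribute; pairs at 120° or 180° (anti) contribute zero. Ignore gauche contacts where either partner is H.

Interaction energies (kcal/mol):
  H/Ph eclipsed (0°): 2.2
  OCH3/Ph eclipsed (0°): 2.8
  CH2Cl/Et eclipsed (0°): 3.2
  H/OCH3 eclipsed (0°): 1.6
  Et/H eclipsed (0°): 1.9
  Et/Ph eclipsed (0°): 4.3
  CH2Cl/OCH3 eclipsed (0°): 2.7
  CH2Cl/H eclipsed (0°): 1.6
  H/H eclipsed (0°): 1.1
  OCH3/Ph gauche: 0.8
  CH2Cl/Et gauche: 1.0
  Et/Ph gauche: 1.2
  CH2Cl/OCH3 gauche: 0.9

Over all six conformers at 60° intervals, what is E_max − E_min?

5.4 kcal/mol

OCH3 at 0° is eclipsed. Ph at 0° is eclipsed with OCH3 at 0° (2.8); CH2Cl at 120° is eclipsed with Et at 120° (3.2); H at 240° is eclipsed with H at 240° (1.1). Total 7.1 kcal/mol.
OCH3 at 60° is staggered. Ph at 0° is gauche with OCH3 at 60° (0.8); CH2Cl at 120° is gauche with OCH3 at 60° (0.9); CH2Cl at 120° is gauche with Et at 180° (1.0). Total 2.7 kcal/mol.
OCH3 at 120° is eclipsed. Ph at 0° is eclipsed with H at 0° (2.2); CH2Cl at 120° is eclipsed with OCH3 at 120° (2.7); H at 240° is eclipsed with Et at 240° (1.9). Total 6.8 kcal/mol.
OCH3 at 180° is staggered. Ph at 0° is gauche with Et at 300° (1.2); CH2Cl at 120° is gauche with OCH3 at 180° (0.9). Total 2.1 kcal/mol.
OCH3 at 240° is eclipsed. Ph at 0° is eclipsed with Et at 0° (4.3); CH2Cl at 120° is eclipsed with H at 120° (1.6); H at 240° is eclipsed with OCH3 at 240° (1.6). Total 7.5 kcal/mol.
OCH3 at 300° is staggered. Ph at 0° is gauche with OCH3 at 300° (0.8); Ph at 0° is gauche with Et at 60° (1.2); CH2Cl at 120° is gauche with Et at 60° (1.0). Total 3.0 kcal/mol.
Max at 240° (7.5 kcal/mol), min at 180° (2.1 kcal/mol); barrier = 5.4 kcal/mol.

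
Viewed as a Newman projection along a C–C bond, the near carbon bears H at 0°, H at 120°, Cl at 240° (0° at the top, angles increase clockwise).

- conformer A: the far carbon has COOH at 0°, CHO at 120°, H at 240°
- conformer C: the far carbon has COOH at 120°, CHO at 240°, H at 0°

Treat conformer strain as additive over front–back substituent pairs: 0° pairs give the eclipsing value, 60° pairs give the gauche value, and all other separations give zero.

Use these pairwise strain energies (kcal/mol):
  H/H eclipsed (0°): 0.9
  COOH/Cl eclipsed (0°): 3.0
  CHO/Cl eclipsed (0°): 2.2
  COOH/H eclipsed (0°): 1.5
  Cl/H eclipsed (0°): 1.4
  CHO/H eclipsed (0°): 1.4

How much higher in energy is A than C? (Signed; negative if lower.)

-0.3 kcal/mol

A is eclipsed. H at 0° is eclipsed with COOH at 0° (1.5); H at 120° is eclipsed with CHO at 120° (1.4); Cl at 240° is eclipsed with H at 240° (1.4). Total 4.3 kcal/mol.
C is eclipsed. H at 0° is eclipsed with H at 0° (0.9); H at 120° is eclipsed with COOH at 120° (1.5); Cl at 240° is eclipsed with CHO at 240° (2.2). Total 4.6 kcal/mol.
E(A) − E(C) = 4.3 − 4.6 = -0.3 kcal/mol.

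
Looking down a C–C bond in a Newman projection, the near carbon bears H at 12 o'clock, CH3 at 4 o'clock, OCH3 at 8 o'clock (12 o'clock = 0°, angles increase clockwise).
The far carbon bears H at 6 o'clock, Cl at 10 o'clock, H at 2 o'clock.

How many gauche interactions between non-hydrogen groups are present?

Non-H gauche pairs: OCH3(240°)/Cl(300°) — 1 interaction.

1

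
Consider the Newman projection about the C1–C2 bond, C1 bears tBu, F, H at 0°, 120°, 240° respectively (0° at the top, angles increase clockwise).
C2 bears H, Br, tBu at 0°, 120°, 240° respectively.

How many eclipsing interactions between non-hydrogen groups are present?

1

Non-H eclipsing pairs: F(120°)/Br(120°) — 1 interaction.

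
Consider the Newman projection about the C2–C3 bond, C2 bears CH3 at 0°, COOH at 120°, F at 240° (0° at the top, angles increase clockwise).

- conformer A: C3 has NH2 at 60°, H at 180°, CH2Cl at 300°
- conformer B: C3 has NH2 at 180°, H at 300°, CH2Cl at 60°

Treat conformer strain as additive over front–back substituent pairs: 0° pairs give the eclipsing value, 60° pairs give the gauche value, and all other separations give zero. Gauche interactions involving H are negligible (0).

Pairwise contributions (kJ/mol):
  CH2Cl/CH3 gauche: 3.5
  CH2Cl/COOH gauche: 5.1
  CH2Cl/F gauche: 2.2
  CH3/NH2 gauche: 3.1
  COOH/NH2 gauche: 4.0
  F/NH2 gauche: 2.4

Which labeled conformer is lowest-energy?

A

A (staggered): CH3(0°)/NH2(60°) gauche 3.1; CH3(0°)/CH2Cl(300°) gauche 3.5; COOH(120°)/NH2(60°) gauche 4.0; F(240°)/CH2Cl(300°) gauche 2.2 → 12.8 kJ/mol.
B (staggered): CH3(0°)/CH2Cl(60°) gauche 3.5; COOH(120°)/NH2(180°) gauche 4.0; COOH(120°)/CH2Cl(60°) gauche 5.1; F(240°)/NH2(180°) gauche 2.4 → 15.0 kJ/mol.
A has the lowest total (12.8 kJ/mol).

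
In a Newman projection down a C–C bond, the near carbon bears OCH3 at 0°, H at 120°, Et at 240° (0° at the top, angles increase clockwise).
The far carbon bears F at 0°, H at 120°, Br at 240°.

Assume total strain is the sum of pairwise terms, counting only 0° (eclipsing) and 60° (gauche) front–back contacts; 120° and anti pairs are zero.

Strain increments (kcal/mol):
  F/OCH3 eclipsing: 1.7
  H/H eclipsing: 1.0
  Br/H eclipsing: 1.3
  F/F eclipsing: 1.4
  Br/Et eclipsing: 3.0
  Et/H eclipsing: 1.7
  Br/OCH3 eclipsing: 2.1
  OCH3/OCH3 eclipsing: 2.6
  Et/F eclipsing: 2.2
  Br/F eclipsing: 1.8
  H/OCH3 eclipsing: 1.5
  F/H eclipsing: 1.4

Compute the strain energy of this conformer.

This conformer (eclipsed): OCH3(0°)/F(0°) eclipsed 1.7; H(120°)/H(120°) eclipsed 1.0; Et(240°)/Br(240°) eclipsed 3.0 → 5.7 kcal/mol.

5.7 kcal/mol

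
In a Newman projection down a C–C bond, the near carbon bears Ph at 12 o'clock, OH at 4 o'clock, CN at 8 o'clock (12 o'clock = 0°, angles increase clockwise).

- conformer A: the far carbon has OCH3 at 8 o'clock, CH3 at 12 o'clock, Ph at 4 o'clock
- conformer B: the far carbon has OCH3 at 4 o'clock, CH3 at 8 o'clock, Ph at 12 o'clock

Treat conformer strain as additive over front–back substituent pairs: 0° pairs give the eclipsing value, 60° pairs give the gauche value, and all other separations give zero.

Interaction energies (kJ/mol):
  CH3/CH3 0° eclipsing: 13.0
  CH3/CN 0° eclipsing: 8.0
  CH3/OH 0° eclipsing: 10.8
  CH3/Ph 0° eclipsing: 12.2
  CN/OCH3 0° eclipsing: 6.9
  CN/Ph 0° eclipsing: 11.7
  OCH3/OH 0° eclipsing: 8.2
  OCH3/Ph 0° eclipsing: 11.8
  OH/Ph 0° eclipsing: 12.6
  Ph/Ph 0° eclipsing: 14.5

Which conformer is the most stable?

B

A (eclipsed): Ph–CH3 eclipsed, OH–Ph eclipsed, CN–OCH3 eclipsed; 12.2 + 12.6 + 6.9 = 31.7 kJ/mol.
B (eclipsed): Ph–Ph eclipsed, OH–OCH3 eclipsed, CN–CH3 eclipsed; 14.5 + 8.2 + 8.0 = 30.7 kJ/mol.
B has the lowest total (30.7 kJ/mol).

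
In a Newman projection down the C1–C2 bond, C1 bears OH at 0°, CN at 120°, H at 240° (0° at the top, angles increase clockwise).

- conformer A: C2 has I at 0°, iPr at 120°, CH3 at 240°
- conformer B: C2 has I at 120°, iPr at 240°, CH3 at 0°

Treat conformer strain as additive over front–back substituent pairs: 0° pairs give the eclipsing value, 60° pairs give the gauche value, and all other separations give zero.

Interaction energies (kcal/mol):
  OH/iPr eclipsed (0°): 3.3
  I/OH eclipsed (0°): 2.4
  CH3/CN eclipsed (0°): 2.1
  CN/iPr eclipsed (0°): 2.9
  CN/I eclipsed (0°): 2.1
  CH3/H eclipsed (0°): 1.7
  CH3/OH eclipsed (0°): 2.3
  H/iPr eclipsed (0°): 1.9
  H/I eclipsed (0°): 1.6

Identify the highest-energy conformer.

A

A (eclipsed): OH–I eclipsed, CN–iPr eclipsed, H–CH3 eclipsed; 2.4 + 2.9 + 1.7 = 7.0 kcal/mol.
B (eclipsed): OH–CH3 eclipsed, CN–I eclipsed, H–iPr eclipsed; 2.3 + 2.1 + 1.9 = 6.3 kcal/mol.
A has the highest total (7.0 kcal/mol).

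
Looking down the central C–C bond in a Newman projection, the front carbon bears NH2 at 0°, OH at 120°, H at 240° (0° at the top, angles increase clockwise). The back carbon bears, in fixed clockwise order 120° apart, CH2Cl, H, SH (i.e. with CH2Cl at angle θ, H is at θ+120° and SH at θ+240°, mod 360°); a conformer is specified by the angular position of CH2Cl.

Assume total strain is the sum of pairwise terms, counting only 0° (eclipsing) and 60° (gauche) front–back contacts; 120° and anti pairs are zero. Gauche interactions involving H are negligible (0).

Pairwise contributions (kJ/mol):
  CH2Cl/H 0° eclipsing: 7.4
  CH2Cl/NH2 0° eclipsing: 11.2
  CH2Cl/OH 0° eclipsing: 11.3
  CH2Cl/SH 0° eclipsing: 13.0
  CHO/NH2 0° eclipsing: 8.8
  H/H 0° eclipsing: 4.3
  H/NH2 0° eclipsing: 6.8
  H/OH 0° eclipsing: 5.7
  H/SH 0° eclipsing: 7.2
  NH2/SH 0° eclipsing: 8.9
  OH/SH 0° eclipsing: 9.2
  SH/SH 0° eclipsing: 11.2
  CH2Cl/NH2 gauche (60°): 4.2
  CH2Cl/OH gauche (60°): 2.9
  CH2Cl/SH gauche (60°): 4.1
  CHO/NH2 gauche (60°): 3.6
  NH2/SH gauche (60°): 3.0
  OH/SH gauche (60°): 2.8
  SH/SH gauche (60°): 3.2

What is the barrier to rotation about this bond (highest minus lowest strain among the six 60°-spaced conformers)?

17.5 kJ/mol

CH2Cl at 0° is eclipsed. NH2 at 0° is eclipsed with CH2Cl at 0° (11.2); OH at 120° is eclipsed with H at 120° (5.7); H at 240° is eclipsed with SH at 240° (7.2). Total 24.1 kJ/mol.
CH2Cl at 60° is staggered. NH2 at 0° is gauche with CH2Cl at 60° (4.2); NH2 at 0° is gauche with SH at 300° (3.0); OH at 120° is gauche with CH2Cl at 60° (2.9). Total 10.1 kJ/mol.
CH2Cl at 120° is eclipsed. NH2 at 0° is eclipsed with SH at 0° (8.9); OH at 120° is eclipsed with CH2Cl at 120° (11.3); H at 240° is eclipsed with H at 240° (4.3). Total 24.5 kJ/mol.
CH2Cl at 180° is staggered. NH2 at 0° is gauche with SH at 60° (3.0); OH at 120° is gauche with CH2Cl at 180° (2.9); OH at 120° is gauche with SH at 60° (2.8). Total 8.7 kJ/mol.
CH2Cl at 240° is eclipsed. NH2 at 0° is eclipsed with H at 0° (6.8); OH at 120° is eclipsed with SH at 120° (9.2); H at 240° is eclipsed with CH2Cl at 240° (7.4). Total 23.4 kJ/mol.
CH2Cl at 300° is staggered. NH2 at 0° is gauche with CH2Cl at 300° (4.2); OH at 120° is gauche with SH at 180° (2.8). Total 7.0 kJ/mol.
Max at 120° (24.5 kJ/mol), min at 300° (7.0 kJ/mol); barrier = 17.5 kJ/mol.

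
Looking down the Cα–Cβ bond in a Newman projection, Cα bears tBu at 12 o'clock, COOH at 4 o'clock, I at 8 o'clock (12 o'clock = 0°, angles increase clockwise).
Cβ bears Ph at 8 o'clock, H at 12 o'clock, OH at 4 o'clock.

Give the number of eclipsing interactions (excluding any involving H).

2

Non-H eclipsing pairs: COOH(120°)/OH(120°); I(240°)/Ph(240°) — 2 interactions.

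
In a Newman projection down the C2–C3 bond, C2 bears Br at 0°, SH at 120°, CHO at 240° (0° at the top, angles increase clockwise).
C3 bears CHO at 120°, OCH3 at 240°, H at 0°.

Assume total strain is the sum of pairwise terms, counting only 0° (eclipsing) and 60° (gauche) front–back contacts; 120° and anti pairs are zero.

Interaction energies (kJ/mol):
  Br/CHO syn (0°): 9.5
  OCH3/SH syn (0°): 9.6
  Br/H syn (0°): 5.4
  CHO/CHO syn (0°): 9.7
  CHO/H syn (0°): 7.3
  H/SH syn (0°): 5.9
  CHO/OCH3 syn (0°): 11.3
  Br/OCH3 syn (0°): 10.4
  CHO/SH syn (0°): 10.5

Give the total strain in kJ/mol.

27.2 kJ/mol

This conformer (eclipsed): Br–H eclipsed, SH–CHO eclipsed, CHO–OCH3 eclipsed; 5.4 + 10.5 + 11.3 = 27.2 kJ/mol.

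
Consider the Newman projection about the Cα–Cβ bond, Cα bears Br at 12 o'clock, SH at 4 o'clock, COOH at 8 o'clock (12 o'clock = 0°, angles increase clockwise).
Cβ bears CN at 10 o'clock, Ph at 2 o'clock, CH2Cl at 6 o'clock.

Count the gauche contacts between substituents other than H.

6

Non-H gauche pairs: Br(0°)/CN(300°); Br(0°)/Ph(60°); SH(120°)/Ph(60°); SH(120°)/CH2Cl(180°); COOH(240°)/CN(300°); COOH(240°)/CH2Cl(180°) — 6 interactions.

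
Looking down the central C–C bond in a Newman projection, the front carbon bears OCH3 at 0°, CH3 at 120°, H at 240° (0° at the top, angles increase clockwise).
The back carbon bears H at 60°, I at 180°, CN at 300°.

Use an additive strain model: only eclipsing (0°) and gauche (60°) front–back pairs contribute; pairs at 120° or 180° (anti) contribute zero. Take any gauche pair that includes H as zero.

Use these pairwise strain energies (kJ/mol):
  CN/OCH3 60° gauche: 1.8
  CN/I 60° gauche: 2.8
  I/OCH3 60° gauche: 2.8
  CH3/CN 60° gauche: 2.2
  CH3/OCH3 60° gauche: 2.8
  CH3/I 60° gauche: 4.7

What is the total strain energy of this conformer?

6.5 kJ/mol

This conformer (staggered): OCH3(0°)/CN(300°) gauche 1.8; CH3(120°)/I(180°) gauche 4.7 → 6.5 kJ/mol.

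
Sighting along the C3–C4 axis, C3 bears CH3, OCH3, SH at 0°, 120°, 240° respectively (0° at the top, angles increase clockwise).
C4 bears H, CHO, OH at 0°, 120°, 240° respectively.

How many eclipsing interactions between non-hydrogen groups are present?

2

Non-H eclipsing pairs: OCH3(120°)/CHO(120°); SH(240°)/OH(240°) — 2 interactions.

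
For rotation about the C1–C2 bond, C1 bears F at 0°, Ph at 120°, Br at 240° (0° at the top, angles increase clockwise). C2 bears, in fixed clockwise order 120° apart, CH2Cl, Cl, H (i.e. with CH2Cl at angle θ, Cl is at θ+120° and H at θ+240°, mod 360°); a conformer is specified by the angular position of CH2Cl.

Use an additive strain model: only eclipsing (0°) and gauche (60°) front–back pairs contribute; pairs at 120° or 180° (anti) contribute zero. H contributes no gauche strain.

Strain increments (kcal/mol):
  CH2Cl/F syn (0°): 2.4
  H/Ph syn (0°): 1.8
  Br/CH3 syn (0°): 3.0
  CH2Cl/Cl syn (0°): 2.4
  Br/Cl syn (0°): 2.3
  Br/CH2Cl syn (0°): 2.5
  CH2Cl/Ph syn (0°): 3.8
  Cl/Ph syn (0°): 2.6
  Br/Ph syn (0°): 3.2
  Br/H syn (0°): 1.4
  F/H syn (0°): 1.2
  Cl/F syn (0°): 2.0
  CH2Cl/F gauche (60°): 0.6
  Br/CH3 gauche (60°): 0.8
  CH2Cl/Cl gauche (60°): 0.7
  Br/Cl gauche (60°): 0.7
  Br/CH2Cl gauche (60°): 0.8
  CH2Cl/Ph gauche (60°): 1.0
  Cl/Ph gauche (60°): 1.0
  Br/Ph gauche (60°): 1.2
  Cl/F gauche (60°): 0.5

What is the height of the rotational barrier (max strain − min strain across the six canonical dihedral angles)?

CH2Cl at 0° (eclipsed): F–CH2Cl eclipsed, Ph–Cl eclipsed, Br–H eclipsed; 2.4 + 2.6 + 1.4 = 6.4 kcal/mol.
CH2Cl at 60° (staggered): F–CH2Cl gauche, Ph–CH2Cl gauche, Ph–Cl gauche, Br–Cl gauche; 0.6 + 1.0 + 1.0 + 0.7 = 3.3 kcal/mol.
CH2Cl at 120° (eclipsed): F–H eclipsed, Ph–CH2Cl eclipsed, Br–Cl eclipsed; 1.2 + 3.8 + 2.3 = 7.3 kcal/mol.
CH2Cl at 180° (staggered): F–Cl gauche, Ph–CH2Cl gauche, Br–CH2Cl gauche, Br–Cl gauche; 0.5 + 1.0 + 0.8 + 0.7 = 3.0 kcal/mol.
CH2Cl at 240° (eclipsed): F–Cl eclipsed, Ph–H eclipsed, Br–CH2Cl eclipsed; 2.0 + 1.8 + 2.5 = 6.3 kcal/mol.
CH2Cl at 300° (staggered): F–CH2Cl gauche, F–Cl gauche, Ph–Cl gauche, Br–CH2Cl gauche; 0.6 + 0.5 + 1.0 + 0.8 = 2.9 kcal/mol.
Max at 120° (7.3 kcal/mol), min at 300° (2.9 kcal/mol); barrier = 4.4 kcal/mol.

4.4 kcal/mol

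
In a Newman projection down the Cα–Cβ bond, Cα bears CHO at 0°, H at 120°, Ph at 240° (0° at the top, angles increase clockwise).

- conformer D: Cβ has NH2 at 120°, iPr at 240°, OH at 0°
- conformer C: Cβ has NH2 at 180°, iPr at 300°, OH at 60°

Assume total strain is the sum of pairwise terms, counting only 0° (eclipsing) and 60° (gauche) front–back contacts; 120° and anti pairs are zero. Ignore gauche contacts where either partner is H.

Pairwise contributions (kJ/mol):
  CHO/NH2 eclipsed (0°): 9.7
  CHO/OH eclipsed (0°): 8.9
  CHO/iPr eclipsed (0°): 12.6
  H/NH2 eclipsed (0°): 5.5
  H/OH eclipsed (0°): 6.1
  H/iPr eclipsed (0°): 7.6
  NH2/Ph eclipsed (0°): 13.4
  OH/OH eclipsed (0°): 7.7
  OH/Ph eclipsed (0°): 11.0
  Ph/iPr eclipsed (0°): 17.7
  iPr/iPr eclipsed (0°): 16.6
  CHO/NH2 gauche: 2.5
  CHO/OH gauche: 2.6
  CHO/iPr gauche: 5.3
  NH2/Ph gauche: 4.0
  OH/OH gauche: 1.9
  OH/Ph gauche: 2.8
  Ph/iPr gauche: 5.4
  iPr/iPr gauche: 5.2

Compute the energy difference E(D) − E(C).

+14.8 kJ/mol

D (eclipsed): CHO–OH eclipsed, H–NH2 eclipsed, Ph–iPr eclipsed; 8.9 + 5.5 + 17.7 = 32.1 kJ/mol.
C (staggered): CHO–iPr gauche, CHO–OH gauche, Ph–NH2 gauche, Ph–iPr gauche; 5.3 + 2.6 + 4.0 + 5.4 = 17.3 kJ/mol.
E(D) − E(C) = 32.1 − 17.3 = +14.8 kJ/mol.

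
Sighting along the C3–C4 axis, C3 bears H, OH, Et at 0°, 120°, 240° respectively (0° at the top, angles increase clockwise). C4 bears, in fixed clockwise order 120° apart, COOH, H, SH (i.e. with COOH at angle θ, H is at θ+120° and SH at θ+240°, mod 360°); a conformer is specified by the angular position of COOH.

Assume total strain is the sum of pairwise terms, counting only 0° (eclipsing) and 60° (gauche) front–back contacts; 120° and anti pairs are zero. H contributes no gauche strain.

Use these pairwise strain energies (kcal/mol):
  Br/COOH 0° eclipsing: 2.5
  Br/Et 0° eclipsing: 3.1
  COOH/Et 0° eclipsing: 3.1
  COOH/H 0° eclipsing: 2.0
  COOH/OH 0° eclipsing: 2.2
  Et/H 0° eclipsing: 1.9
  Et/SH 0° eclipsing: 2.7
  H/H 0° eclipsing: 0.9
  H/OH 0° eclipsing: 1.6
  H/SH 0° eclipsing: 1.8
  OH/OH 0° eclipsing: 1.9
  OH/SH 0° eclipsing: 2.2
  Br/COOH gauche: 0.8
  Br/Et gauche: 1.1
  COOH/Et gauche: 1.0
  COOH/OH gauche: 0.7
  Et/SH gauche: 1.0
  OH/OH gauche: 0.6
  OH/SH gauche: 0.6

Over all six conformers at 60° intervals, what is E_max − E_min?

4.6 kcal/mol

COOH at 0° is eclipsed. H at 0° is eclipsed with COOH at 0° (2.0); OH at 120° is eclipsed with H at 120° (1.6); Et at 240° is eclipsed with SH at 240° (2.7). Total 6.3 kcal/mol.
COOH at 60° is staggered. OH at 120° is gauche with COOH at 60° (0.7); Et at 240° is gauche with SH at 300° (1.0). Total 1.7 kcal/mol.
COOH at 120° is eclipsed. H at 0° is eclipsed with SH at 0° (1.8); OH at 120° is eclipsed with COOH at 120° (2.2); Et at 240° is eclipsed with H at 240° (1.9). Total 5.9 kcal/mol.
COOH at 180° is staggered. OH at 120° is gauche with COOH at 180° (0.7); OH at 120° is gauche with SH at 60° (0.6); Et at 240° is gauche with COOH at 180° (1.0). Total 2.3 kcal/mol.
COOH at 240° is eclipsed. H at 0° is eclipsed with H at 0° (0.9); OH at 120° is eclipsed with SH at 120° (2.2); Et at 240° is eclipsed with COOH at 240° (3.1). Total 6.2 kcal/mol.
COOH at 300° is staggered. OH at 120° is gauche with SH at 180° (0.6); Et at 240° is gauche with COOH at 300° (1.0); Et at 240° is gauche with SH at 180° (1.0). Total 2.6 kcal/mol.
Max at 0° (6.3 kcal/mol), min at 60° (1.7 kcal/mol); barrier = 4.6 kcal/mol.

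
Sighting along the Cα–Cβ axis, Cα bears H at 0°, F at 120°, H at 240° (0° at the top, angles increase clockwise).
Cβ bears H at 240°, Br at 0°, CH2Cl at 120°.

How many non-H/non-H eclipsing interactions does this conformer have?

1

Non-H eclipsing pairs: F(120°)/CH2Cl(120°) — 1 interaction.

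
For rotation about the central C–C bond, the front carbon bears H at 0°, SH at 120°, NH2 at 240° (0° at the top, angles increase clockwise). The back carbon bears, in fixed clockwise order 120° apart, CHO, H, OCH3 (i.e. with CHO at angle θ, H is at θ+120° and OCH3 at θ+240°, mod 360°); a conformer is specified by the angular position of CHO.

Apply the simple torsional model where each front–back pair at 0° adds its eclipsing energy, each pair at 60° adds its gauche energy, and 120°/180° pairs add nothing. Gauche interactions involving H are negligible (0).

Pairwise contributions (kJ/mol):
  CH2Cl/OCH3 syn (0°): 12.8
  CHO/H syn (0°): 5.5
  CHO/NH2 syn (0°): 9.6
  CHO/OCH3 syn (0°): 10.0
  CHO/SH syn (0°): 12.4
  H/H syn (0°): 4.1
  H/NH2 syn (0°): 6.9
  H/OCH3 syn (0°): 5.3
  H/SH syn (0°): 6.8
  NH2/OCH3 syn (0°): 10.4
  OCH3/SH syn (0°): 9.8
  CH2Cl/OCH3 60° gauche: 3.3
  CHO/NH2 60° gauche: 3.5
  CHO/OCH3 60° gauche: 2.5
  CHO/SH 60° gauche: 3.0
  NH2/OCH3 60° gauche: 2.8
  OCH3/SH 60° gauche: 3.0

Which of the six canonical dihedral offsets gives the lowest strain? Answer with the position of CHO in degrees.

CHO at 0° (eclipsed): H–CHO eclipsed, SH–H eclipsed, NH2–OCH3 eclipsed; 5.5 + 6.8 + 10.4 = 22.7 kJ/mol.
CHO at 60° (staggered): SH–CHO gauche, NH2–OCH3 gauche; 3.0 + 2.8 = 5.8 kJ/mol.
CHO at 120° (eclipsed): H–OCH3 eclipsed, SH–CHO eclipsed, NH2–H eclipsed; 5.3 + 12.4 + 6.9 = 24.6 kJ/mol.
CHO at 180° (staggered): SH–CHO gauche, SH–OCH3 gauche, NH2–CHO gauche; 3.0 + 3.0 + 3.5 = 9.5 kJ/mol.
CHO at 240° (eclipsed): H–H eclipsed, SH–OCH3 eclipsed, NH2–CHO eclipsed; 4.1 + 9.8 + 9.6 = 23.5 kJ/mol.
CHO at 300° (staggered): SH–OCH3 gauche, NH2–CHO gauche, NH2–OCH3 gauche; 3.0 + 3.5 + 2.8 = 9.3 kJ/mol.
The minimum (5.8 kJ/mol) occurs with CHO at 60°.

60°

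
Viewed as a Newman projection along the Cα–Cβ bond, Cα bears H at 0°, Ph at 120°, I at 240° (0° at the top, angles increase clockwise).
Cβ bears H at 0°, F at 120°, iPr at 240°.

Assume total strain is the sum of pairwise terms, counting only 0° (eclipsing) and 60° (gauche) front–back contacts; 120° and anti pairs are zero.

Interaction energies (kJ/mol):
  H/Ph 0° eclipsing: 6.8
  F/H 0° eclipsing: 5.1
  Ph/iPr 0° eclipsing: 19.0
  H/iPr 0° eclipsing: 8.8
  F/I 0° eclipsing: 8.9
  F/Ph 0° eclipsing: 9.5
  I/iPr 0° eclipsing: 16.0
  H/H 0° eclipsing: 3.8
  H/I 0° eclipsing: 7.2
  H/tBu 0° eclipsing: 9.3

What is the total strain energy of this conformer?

This conformer (eclipsed): H–H eclipsed, Ph–F eclipsed, I–iPr eclipsed; 3.8 + 9.5 + 16.0 = 29.3 kJ/mol.

29.3 kJ/mol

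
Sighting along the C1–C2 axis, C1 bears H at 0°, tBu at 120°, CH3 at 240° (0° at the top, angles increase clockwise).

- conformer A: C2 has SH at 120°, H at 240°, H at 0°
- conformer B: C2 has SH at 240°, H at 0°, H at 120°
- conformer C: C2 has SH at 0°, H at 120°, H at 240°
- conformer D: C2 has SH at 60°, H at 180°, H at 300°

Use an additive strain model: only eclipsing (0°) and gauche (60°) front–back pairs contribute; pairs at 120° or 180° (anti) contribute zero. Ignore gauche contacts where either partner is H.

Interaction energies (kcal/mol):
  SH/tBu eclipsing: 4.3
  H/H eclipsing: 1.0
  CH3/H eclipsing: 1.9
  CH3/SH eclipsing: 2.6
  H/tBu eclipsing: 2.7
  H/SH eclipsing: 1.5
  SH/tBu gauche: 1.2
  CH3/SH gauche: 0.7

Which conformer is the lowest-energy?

D

A (eclipsed): H(0°)/H(0°) eclipsed 1.0; tBu(120°)/SH(120°) eclipsed 4.3; CH3(240°)/H(240°) eclipsed 1.9 → 7.2 kcal/mol.
B (eclipsed): H(0°)/H(0°) eclipsed 1.0; tBu(120°)/H(120°) eclipsed 2.7; CH3(240°)/SH(240°) eclipsed 2.6 → 6.3 kcal/mol.
C (eclipsed): H(0°)/SH(0°) eclipsed 1.5; tBu(120°)/H(120°) eclipsed 2.7; CH3(240°)/H(240°) eclipsed 1.9 → 6.1 kcal/mol.
D (staggered): tBu(120°)/SH(60°) gauche 1.2 → 1.2 kcal/mol.
D has the lowest total (1.2 kcal/mol).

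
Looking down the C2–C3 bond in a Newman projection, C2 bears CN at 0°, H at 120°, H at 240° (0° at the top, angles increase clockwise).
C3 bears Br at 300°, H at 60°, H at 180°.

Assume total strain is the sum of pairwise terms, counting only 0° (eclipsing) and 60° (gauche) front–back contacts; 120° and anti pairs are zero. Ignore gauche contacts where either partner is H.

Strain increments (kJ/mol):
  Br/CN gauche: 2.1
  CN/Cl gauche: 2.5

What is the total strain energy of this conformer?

2.1 kJ/mol

This conformer (staggered): CN(0°)/Br(300°) gauche 2.1 → 2.1 kJ/mol.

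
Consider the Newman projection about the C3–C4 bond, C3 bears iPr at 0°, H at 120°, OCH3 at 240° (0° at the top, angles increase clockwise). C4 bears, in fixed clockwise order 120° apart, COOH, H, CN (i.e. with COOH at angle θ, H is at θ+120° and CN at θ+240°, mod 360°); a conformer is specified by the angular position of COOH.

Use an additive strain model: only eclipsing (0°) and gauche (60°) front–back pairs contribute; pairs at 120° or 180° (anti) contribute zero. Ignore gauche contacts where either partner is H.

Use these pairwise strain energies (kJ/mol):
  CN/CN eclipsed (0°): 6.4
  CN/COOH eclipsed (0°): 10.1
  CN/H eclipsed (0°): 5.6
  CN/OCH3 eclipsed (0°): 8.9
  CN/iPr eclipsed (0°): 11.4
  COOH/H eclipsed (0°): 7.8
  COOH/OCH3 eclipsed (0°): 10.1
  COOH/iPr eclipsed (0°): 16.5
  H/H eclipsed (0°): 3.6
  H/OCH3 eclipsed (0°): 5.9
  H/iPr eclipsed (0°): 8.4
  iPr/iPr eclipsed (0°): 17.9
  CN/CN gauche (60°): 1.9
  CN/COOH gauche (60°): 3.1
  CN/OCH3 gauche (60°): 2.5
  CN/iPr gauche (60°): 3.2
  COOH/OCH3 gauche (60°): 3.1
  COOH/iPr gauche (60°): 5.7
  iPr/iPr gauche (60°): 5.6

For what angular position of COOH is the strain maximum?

COOH at 0° (eclipsed): iPr(0°)/COOH(0°) eclipsed 16.5; H(120°)/H(120°) eclipsed 3.6; OCH3(240°)/CN(240°) eclipsed 8.9 → 29.0 kJ/mol.
COOH at 60° (staggered): iPr(0°)/COOH(60°) gauche 5.7; iPr(0°)/CN(300°) gauche 3.2; OCH3(240°)/CN(300°) gauche 2.5 → 11.4 kJ/mol.
COOH at 120° (eclipsed): iPr(0°)/CN(0°) eclipsed 11.4; H(120°)/COOH(120°) eclipsed 7.8; OCH3(240°)/H(240°) eclipsed 5.9 → 25.1 kJ/mol.
COOH at 180° (staggered): iPr(0°)/CN(60°) gauche 3.2; OCH3(240°)/COOH(180°) gauche 3.1 → 6.3 kJ/mol.
COOH at 240° (eclipsed): iPr(0°)/H(0°) eclipsed 8.4; H(120°)/CN(120°) eclipsed 5.6; OCH3(240°)/COOH(240°) eclipsed 10.1 → 24.1 kJ/mol.
COOH at 300° (staggered): iPr(0°)/COOH(300°) gauche 5.7; OCH3(240°)/COOH(300°) gauche 3.1; OCH3(240°)/CN(180°) gauche 2.5 → 11.3 kJ/mol.
The maximum (29.0 kJ/mol) occurs with COOH at 0°.

0°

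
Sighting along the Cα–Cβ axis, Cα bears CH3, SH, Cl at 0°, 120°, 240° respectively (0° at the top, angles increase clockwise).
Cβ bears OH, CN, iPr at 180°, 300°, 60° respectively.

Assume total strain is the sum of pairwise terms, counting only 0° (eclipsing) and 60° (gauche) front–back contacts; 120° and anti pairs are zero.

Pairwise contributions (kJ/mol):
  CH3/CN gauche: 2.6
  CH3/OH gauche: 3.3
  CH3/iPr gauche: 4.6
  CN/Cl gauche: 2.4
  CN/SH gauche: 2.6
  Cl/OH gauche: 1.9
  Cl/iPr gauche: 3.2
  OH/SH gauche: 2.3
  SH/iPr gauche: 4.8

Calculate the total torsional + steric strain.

18.6 kJ/mol

This conformer (staggered): CH3(0°)/CN(300°) gauche 2.6; CH3(0°)/iPr(60°) gauche 4.6; SH(120°)/OH(180°) gauche 2.3; SH(120°)/iPr(60°) gauche 4.8; Cl(240°)/OH(180°) gauche 1.9; Cl(240°)/CN(300°) gauche 2.4 → 18.6 kJ/mol.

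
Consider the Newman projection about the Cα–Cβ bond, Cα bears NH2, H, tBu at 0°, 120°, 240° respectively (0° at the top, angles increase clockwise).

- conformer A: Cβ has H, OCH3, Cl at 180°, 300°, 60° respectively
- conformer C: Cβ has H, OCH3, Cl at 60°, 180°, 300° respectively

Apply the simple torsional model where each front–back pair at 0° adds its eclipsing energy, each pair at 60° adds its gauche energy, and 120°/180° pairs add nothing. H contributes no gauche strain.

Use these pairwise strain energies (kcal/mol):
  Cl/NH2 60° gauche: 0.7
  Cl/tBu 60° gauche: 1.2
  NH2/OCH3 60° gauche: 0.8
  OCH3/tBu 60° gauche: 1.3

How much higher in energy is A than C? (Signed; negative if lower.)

-0.4 kcal/mol

A (staggered): NH2–OCH3 gauche, NH2–Cl gauche, tBu–OCH3 gauche; 0.8 + 0.7 + 1.3 = 2.8 kcal/mol.
C (staggered): NH2–Cl gauche, tBu–OCH3 gauche, tBu–Cl gauche; 0.7 + 1.3 + 1.2 = 3.2 kcal/mol.
E(A) − E(C) = 2.8 − 3.2 = -0.4 kcal/mol.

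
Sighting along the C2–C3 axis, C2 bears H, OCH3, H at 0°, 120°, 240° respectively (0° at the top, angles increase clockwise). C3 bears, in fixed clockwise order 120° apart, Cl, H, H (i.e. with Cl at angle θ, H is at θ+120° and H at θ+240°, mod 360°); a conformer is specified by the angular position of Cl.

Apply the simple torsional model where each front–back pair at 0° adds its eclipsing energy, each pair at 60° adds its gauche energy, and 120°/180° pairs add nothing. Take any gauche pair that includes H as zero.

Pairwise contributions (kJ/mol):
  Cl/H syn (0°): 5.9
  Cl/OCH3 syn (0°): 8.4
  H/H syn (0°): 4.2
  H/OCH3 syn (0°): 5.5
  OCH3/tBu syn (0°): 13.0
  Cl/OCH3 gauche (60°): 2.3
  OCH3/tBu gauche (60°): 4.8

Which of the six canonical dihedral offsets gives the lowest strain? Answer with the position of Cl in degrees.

300°

Cl at 0° (eclipsed): H(0°)/Cl(0°) eclipsed 5.9; OCH3(120°)/H(120°) eclipsed 5.5; H(240°)/H(240°) eclipsed 4.2 → 15.6 kJ/mol.
Cl at 60° (staggered): OCH3(120°)/Cl(60°) gauche 2.3 → 2.3 kJ/mol.
Cl at 120° (eclipsed): H(0°)/H(0°) eclipsed 4.2; OCH3(120°)/Cl(120°) eclipsed 8.4; H(240°)/H(240°) eclipsed 4.2 → 16.8 kJ/mol.
Cl at 180° (staggered): OCH3(120°)/Cl(180°) gauche 2.3 → 2.3 kJ/mol.
Cl at 240° (eclipsed): H(0°)/H(0°) eclipsed 4.2; OCH3(120°)/H(120°) eclipsed 5.5; H(240°)/Cl(240°) eclipsed 5.9 → 15.6 kJ/mol.
Cl at 300° (staggered): no non-H gauche contacts → 0.0 kJ/mol.
The minimum (0.0 kJ/mol) occurs with Cl at 300°.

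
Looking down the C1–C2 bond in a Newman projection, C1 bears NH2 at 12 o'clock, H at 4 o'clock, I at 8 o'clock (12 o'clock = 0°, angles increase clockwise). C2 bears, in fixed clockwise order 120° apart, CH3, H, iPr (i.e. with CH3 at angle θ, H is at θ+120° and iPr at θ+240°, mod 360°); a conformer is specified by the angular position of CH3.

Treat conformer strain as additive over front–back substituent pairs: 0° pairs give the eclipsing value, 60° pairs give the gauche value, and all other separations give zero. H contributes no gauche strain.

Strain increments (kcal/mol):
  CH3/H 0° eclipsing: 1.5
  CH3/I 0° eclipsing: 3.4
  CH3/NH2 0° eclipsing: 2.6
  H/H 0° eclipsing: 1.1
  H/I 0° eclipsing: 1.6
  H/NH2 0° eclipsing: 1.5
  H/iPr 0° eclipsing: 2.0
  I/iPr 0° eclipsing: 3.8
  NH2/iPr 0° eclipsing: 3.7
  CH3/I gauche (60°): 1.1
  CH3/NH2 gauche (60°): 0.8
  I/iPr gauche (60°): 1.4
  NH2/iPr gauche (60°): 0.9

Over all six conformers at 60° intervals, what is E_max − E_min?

CH3 at 0° (eclipsed): NH2–CH3 eclipsed, H–H eclipsed, I–iPr eclipsed; 2.6 + 1.1 + 3.8 = 7.5 kcal/mol.
CH3 at 60° (staggered): NH2–CH3 gauche, NH2–iPr gauche, I–iPr gauche; 0.8 + 0.9 + 1.4 = 3.1 kcal/mol.
CH3 at 120° (eclipsed): NH2–iPr eclipsed, H–CH3 eclipsed, I–H eclipsed; 3.7 + 1.5 + 1.6 = 6.8 kcal/mol.
CH3 at 180° (staggered): NH2–iPr gauche, I–CH3 gauche; 0.9 + 1.1 = 2.0 kcal/mol.
CH3 at 240° (eclipsed): NH2–H eclipsed, H–iPr eclipsed, I–CH3 eclipsed; 1.5 + 2.0 + 3.4 = 6.9 kcal/mol.
CH3 at 300° (staggered): NH2–CH3 gauche, I–CH3 gauche, I–iPr gauche; 0.8 + 1.1 + 1.4 = 3.3 kcal/mol.
Max at 0° (7.5 kcal/mol), min at 180° (2.0 kcal/mol); barrier = 5.5 kcal/mol.

5.5 kcal/mol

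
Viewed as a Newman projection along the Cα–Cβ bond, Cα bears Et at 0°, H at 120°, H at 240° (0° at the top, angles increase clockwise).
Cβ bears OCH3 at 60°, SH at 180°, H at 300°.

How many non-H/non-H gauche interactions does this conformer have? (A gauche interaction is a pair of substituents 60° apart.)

Non-H gauche pairs: Et(0°)/OCH3(60°) — 1 interaction.

1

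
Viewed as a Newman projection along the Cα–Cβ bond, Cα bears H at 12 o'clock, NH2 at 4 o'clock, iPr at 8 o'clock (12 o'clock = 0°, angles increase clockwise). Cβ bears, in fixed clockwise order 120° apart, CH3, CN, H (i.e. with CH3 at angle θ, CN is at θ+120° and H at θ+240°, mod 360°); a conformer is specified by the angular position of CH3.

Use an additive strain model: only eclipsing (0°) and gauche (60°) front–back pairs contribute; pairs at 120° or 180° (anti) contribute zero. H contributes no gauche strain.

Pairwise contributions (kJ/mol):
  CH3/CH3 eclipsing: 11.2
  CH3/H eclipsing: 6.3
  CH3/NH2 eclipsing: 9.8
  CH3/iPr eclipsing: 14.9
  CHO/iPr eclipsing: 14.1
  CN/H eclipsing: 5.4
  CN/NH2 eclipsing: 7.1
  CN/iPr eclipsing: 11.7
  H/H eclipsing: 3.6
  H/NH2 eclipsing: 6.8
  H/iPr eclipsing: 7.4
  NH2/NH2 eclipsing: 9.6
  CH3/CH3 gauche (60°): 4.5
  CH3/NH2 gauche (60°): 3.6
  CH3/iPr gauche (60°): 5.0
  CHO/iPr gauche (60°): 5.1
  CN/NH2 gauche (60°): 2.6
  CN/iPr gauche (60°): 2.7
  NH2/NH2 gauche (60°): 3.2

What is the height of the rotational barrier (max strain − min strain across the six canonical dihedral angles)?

CH3 at 0° (eclipsed): H–CH3 eclipsed, NH2–CN eclipsed, iPr–H eclipsed; 6.3 + 7.1 + 7.4 = 20.8 kJ/mol.
CH3 at 60° (staggered): NH2–CH3 gauche, NH2–CN gauche, iPr–CN gauche; 3.6 + 2.6 + 2.7 = 8.9 kJ/mol.
CH3 at 120° (eclipsed): H–H eclipsed, NH2–CH3 eclipsed, iPr–CN eclipsed; 3.6 + 9.8 + 11.7 = 25.1 kJ/mol.
CH3 at 180° (staggered): NH2–CH3 gauche, iPr–CH3 gauche, iPr–CN gauche; 3.6 + 5.0 + 2.7 = 11.3 kJ/mol.
CH3 at 240° (eclipsed): H–CN eclipsed, NH2–H eclipsed, iPr–CH3 eclipsed; 5.4 + 6.8 + 14.9 = 27.1 kJ/mol.
CH3 at 300° (staggered): NH2–CN gauche, iPr–CH3 gauche; 2.6 + 5.0 = 7.6 kJ/mol.
Max at 240° (27.1 kJ/mol), min at 300° (7.6 kJ/mol); barrier = 19.5 kJ/mol.

19.5 kJ/mol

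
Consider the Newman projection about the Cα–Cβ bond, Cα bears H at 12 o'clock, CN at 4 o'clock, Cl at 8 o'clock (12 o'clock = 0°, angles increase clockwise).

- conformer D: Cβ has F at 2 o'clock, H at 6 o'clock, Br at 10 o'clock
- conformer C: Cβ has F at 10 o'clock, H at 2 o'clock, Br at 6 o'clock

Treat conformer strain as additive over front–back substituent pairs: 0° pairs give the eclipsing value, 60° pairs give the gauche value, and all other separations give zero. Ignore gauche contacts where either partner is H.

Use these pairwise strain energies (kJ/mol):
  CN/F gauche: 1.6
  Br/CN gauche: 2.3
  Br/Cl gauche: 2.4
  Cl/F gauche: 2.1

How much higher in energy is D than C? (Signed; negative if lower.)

D (staggered): CN(120°)/F(60°) gauche 1.6; Cl(240°)/Br(300°) gauche 2.4 → 4.0 kJ/mol.
C (staggered): CN(120°)/Br(180°) gauche 2.3; Cl(240°)/F(300°) gauche 2.1; Cl(240°)/Br(180°) gauche 2.4 → 6.8 kJ/mol.
E(D) − E(C) = 4.0 − 6.8 = -2.8 kJ/mol.

-2.8 kJ/mol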